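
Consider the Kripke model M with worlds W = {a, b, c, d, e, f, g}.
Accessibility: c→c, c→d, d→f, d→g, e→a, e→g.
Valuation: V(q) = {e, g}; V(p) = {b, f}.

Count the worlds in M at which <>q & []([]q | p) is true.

2

Let φ = <>q & []([]q | p). Evaluate φ at each world:
  a (successors ∅): φ is false.
  b (successors ∅): φ is false.
  c (successors {c, d}): φ is false.
  d (successors {f, g}): φ is true.
  e (successors {a, g}): φ is true.
  f (successors ∅): φ is false.
  g (successors ∅): φ is false.
For instance, at d:
  At d: <>q is true, []([]q | p) is true, so <>q & []([]q | p) is true.
    At d: <>q requires q at some successor in {f, g}.
      q holds at g, so <>q is true at d.
    At d: []([]q | p) requires []q | p at every successor {f, g}.
      At f: []q | p is true.
      At g: []q | p is true.
    So []([]q | p) is true at d.
Satisfying worlds: {d, e}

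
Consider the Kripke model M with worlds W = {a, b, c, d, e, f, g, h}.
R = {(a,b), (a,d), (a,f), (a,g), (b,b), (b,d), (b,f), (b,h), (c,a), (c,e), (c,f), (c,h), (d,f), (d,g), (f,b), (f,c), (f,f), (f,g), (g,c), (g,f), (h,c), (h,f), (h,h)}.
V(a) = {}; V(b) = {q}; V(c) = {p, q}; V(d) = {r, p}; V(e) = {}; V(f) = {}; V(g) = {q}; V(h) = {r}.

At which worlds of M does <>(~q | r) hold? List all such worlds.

a, b, c, d, f, g, h

Let φ = <>(~q | r). Evaluate φ at each world:
  a (successors {b, d, f, g}): φ is true.
  b (successors {b, d, f, h}): φ is true.
  c (successors {a, e, f, h}): φ is true.
  d (successors {f, g}): φ is true.
  e (successors ∅): φ is false.
  f (successors {b, c, f, g}): φ is true.
  g (successors {c, f}): φ is true.
  h (successors {c, f, h}): φ is true.
For instance, at b:
  At b: <>(~q | r) requires ~q | r at some successor in {b, d, f, h}.
    ~q | r holds at d, so <>(~q | r) is true at b.
Satisfying worlds: {a, b, c, d, f, g, h}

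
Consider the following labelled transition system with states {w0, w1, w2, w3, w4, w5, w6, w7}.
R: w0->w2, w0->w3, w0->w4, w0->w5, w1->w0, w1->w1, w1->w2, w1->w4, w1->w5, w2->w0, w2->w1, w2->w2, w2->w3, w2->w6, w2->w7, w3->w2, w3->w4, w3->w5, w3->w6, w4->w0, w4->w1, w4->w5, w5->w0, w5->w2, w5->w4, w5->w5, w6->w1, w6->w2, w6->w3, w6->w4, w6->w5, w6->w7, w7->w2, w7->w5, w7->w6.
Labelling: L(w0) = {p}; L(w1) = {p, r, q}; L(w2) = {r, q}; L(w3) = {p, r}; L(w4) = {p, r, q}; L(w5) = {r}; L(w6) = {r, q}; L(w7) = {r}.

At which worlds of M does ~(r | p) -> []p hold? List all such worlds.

w0, w1, w2, w3, w4, w5, w6, w7

Let φ = ~(r | p) -> []p. Evaluate φ at each world:
  w0 (successors {w2, w3, w4, w5}): φ is true.
  w1 (successors {w0, w1, w2, w4, w5}): φ is true.
  w2 (successors {w0, w1, w2, w3, w6, w7}): φ is true.
  w3 (successors {w2, w4, w5, w6}): φ is true.
  w4 (successors {w0, w1, w5}): φ is true.
  w5 (successors {w0, w2, w4, w5}): φ is true.
  w6 (successors {w1, w2, w3, w4, w5, w7}): φ is true.
  w7 (successors {w2, w5, w6}): φ is true.
For instance, at w0:
  At w0: ~(r | p) is false, []p is false, so ~(r | p) -> []p is true.
    At w0: []p requires p at every successor {w2, w3, w4, w5}.
      p fails at w2, so []p is false at w0.
Satisfying worlds: {w0, w1, w2, w3, w4, w5, w6, w7}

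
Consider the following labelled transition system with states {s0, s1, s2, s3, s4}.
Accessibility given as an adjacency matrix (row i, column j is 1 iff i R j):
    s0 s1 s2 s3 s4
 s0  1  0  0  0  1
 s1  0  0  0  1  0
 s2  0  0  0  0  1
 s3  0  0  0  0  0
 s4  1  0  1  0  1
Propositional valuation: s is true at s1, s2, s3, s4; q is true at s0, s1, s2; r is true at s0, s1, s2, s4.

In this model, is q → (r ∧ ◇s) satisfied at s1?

Yes

At s1: q is true, r ∧ ◇s is true, so q → (r ∧ ◇s) is true.
  At s1: r is true, ◇s is true, so r ∧ ◇s is true.
    At s1: ◇s requires s at some successor in {s3}.
      s holds at s3, so ◇s is true at s1.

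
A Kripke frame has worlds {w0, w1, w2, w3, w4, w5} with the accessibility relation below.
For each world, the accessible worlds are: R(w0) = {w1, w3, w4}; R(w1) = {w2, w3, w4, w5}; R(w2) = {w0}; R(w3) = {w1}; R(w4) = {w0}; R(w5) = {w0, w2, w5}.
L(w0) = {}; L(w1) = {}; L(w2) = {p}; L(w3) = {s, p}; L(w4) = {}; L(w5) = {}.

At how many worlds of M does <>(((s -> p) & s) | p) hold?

3

Let φ = <>(((s -> p) & s) | p). Evaluate φ at each world:
  w0 (successors {w1, w3, w4}): φ is true.
  w1 (successors {w2, w3, w4, w5}): φ is true.
  w2 (successors {w0}): φ is false.
  w3 (successors {w1}): φ is false.
  w4 (successors {w0}): φ is false.
  w5 (successors {w0, w2, w5}): φ is true.
For instance, at w5:
  At w5: <>(((s -> p) & s) | p) requires ((s -> p) & s) | p at some successor in {w0, w2, w5}.
    ((s -> p) & s) | p holds at w2, so <>(((s -> p) & s) | p) is true at w5.
Satisfying worlds: {w0, w1, w5}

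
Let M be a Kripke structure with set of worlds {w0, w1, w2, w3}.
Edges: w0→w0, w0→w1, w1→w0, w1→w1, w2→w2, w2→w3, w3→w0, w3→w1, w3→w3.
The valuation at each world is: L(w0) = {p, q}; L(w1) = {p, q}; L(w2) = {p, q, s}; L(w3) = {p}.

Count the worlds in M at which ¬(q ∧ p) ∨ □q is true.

Let φ = ¬(q ∧ p) ∨ □q. Evaluate φ at each world:
  w0 (successors {w0, w1}): φ is true.
  w1 (successors {w0, w1}): φ is true.
  w2 (successors {w2, w3}): φ is false.
  w3 (successors {w0, w1, w3}): φ is true.
For instance, at w1:
  At w1: ¬(q ∧ p) is false, □q is true, so ¬(q ∧ p) ∨ □q is true.
    At w1: □q requires q at every successor {w0, w1}.
      At w0: q is true.
      At w1: q is true.
    So □q is true at w1.
Satisfying worlds: {w0, w1, w3}

3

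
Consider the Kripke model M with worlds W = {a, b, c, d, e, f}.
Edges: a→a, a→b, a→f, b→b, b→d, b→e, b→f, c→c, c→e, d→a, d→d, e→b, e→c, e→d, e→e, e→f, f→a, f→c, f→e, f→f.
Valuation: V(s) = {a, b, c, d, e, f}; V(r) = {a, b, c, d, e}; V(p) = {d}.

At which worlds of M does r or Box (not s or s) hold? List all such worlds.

a, b, c, d, e, f

Let φ = r or Box (not s or s). Evaluate φ at each world:
  a (successors {a, b, f}): φ is true.
  b (successors {b, d, e, f}): φ is true.
  c (successors {c, e}): φ is true.
  d (successors {a, d}): φ is true.
  e (successors {b, c, d, e, f}): φ is true.
  f (successors {a, c, e, f}): φ is true.
For instance, at f:
  At f: r is false, Box (not s or s) is true, so r or Box (not s or s) is true.
    At f: Box (not s or s) requires not s or s at every successor {a, c, e, f}.
      At a: not s or s is true.
      At c: not s or s is true.
      At e: not s or s is true.
      At f: not s or s is true.
    So Box (not s or s) is true at f.
Satisfying worlds: {a, b, c, d, e, f}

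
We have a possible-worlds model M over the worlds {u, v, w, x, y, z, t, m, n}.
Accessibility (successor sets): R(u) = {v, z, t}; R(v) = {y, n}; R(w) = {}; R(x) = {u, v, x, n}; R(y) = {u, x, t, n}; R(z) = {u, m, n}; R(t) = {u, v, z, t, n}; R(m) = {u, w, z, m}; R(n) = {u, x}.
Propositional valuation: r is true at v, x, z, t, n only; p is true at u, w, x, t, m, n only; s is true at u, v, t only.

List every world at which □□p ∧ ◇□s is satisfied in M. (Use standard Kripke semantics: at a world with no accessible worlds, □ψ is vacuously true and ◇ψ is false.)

none

Let φ = □□p ∧ ◇□s. Evaluate φ at each world:
  u (successors {v, z, t}): φ is false.
  v (successors {y, n}): φ is false.
  w (successors ∅): φ is false.
  x (successors {u, v, x, n}): φ is false.
  y (successors {u, x, t, n}): φ is false.
  z (successors {u, m, n}): φ is false.
  t (successors {u, v, z, t, n}): φ is false.
  m (successors {u, w, z, m}): φ is false.
  n (successors {u, x}): φ is false.
For instance, at x:
  At x: □□p is false, ◇□s is false, so □□p ∧ ◇□s is false.
    At x: □□p requires □p at every successor {u, v, x, n}.
      □p fails at u, so □□p is false at x.
    At x: ◇□s requires □s at some successor in {u, v, x, n}.
      At u: □s is false.
      At v: □s is false.
      At x: □s is false.
      At n: □s is false.
    So ◇□s is false at x.
Satisfying worlds: none.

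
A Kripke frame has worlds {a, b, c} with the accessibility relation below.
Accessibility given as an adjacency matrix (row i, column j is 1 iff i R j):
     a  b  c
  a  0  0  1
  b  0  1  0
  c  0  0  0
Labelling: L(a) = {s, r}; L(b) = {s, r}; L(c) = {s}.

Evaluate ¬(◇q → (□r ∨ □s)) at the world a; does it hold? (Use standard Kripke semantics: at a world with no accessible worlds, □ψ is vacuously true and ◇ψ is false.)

No

At a: ◇q → (□r ∨ □s) is true, so ¬(◇q → (□r ∨ □s)) is false.
  At a: ◇q is false, □r ∨ □s is true, so ◇q → (□r ∨ □s) is true.
    At a: ◇q requires q at some successor in {c}.
      At c: q is false.
    So ◇q is false at a.
    At a: □r is false, □s is true, so □r ∨ □s is true.
      At a: □r requires r at every successor {c}.
        r fails at c, so □r is false at a.
      At a: □s requires s at every successor {c}.
        At c: s is true.
      So □s is true at a.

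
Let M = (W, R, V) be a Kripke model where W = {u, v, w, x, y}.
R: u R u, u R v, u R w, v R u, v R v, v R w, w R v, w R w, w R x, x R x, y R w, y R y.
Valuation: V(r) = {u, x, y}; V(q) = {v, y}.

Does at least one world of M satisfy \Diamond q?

Yes

Recall that \Diamond ψ holds at a world iff ψ holds at some accessible world.
Let φ = \Diamond q. Evaluate φ at each world:
  u (successors {u, v, w}): φ is true.
  v (successors {u, v, w}): φ is true.
  w (successors {v, w, x}): φ is true.
  x (successors {x}): φ is false.
  y (successors {w, y}): φ is true.
Detail at u (witness):
  At u: \Diamond q requires q at some successor in {u, v, w}.
    q holds at v, so \Diamond q is true at u.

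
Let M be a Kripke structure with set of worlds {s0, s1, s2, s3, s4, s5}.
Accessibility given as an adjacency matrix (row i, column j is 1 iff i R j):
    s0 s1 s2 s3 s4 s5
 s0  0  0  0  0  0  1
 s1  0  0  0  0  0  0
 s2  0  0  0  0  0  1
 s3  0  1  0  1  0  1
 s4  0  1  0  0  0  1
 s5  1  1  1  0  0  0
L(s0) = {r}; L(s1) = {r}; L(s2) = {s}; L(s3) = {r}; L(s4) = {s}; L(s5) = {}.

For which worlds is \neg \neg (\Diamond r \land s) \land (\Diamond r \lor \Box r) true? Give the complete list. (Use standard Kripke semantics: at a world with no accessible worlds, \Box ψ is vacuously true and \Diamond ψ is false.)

Let φ = \neg \neg (\Diamond r \land s) \land (\Diamond r \lor \Box r). Evaluate φ at each world:
  s0 (successors {s5}): φ is false.
  s1 (successors ∅): φ is false.
  s2 (successors {s5}): φ is false.
  s3 (successors {s1, s3, s5}): φ is false.
  s4 (successors {s1, s5}): φ is true.
  s5 (successors {s0, s1, s2}): φ is false.
For instance, at s4:
  At s4: \neg \neg (\Diamond r \land s) is true, \Diamond r \lor \Box r is true, so \neg \neg (\Diamond r \land s) \land (\Diamond r \lor \Box r) is true.
    At s4: \neg (\Diamond r \land s) is false, so \neg \neg (\Diamond r \land s) is true.
      At s4: \Diamond r \land s is true, so \neg (\Diamond r \land s) is false.
    At s4: \Diamond r is true, \Box r is false, so \Diamond r \lor \Box r is true.
      At s4: \Diamond r requires r at some successor in {s1, s5}.
        r holds at s1, so \Diamond r is true at s4.
      At s4: \Box r requires r at every successor {s1, s5}.
        r fails at s5, so \Box r is false at s4.
Satisfying worlds: {s4}

s4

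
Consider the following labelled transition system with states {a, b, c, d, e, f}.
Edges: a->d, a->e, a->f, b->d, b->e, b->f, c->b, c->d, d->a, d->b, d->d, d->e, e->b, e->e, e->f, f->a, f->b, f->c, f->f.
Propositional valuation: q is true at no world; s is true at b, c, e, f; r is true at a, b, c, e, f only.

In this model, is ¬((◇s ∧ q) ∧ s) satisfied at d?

Recall that ◇ψ holds at a world iff ψ holds at some accessible world.
At d: (◇s ∧ q) ∧ s is false, so ¬((◇s ∧ q) ∧ s) is true.
  At d: ◇s ∧ q is false, s is false, so (◇s ∧ q) ∧ s is false.
    At d: ◇s is true, q is false, so ◇s ∧ q is false.
      At d: ◇s requires s at some successor in {a, b, d, e}.
        s holds at b, so ◇s is true at d.

Yes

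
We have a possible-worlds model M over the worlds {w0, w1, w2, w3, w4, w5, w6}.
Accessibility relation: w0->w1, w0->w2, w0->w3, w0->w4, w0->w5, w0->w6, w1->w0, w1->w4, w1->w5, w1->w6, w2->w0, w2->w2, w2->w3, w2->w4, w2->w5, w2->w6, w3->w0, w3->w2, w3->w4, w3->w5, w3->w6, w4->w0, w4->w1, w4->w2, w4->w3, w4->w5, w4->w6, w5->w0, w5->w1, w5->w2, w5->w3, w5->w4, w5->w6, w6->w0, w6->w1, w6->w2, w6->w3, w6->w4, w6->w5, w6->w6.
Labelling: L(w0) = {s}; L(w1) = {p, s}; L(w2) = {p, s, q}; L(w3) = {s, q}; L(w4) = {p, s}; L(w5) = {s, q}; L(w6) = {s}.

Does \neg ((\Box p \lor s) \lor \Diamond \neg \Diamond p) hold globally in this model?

Let φ = \neg ((\Box p \lor s) \lor \Diamond \neg \Diamond p). Evaluate φ at each world:
  w0 (successors {w1, w2, w3, w4, w5, w6}): φ is false.
  w1 (successors {w0, w4, w5, w6}): φ is false.
  w2 (successors {w0, w2, w3, w4, w5, w6}): φ is false.
  w3 (successors {w0, w2, w4, w5, w6}): φ is false.
  w4 (successors {w0, w1, w2, w3, w5, w6}): φ is false.
  w5 (successors {w0, w1, w2, w3, w4, w6}): φ is false.
  w6 (successors {w0, w1, w2, w3, w4, w5, w6}): φ is false.
Detail at w0 (counterexample):
  At w0: (\Box p \lor s) \lor \Diamond \neg \Diamond p is true, so \neg ((\Box p \lor s) \lor \Diamond \neg \Diamond p) is false.
    At w0: \Box p \lor s is true, \Diamond \neg \Diamond p is false, so (\Box p \lor s) \lor \Diamond \neg \Diamond p is true.
      At w0: \Box p is false, s is true, so \Box p \lor s is true.
      At w0: \Diamond \neg \Diamond p requires \neg \Diamond p at some successor in {w1, w2, w3, w4, w5, w6}.
        At w1: \neg \Diamond p is false.
        At w2: \neg \Diamond p is false.
        At w3: \neg \Diamond p is false.
        At w4: \neg \Diamond p is false.
        At w5: \neg \Diamond p is false.
        At w6: \neg \Diamond p is false.
      So \Diamond \neg \Diamond p is false at w0.

No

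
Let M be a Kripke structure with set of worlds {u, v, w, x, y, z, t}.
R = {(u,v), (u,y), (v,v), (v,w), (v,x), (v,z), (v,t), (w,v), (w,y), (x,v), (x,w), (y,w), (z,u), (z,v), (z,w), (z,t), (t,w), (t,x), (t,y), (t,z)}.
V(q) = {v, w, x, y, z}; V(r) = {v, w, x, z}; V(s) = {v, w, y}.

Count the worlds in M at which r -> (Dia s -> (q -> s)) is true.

Let φ = r -> (Dia s -> (q -> s)). Evaluate φ at each world:
  u (successors {v, y}): φ is true.
  v (successors {v, w, x, z, t}): φ is true.
  w (successors {v, y}): φ is true.
  x (successors {v, w}): φ is false.
  y (successors {w}): φ is true.
  z (successors {u, v, w, t}): φ is false.
  t (successors {w, x, y, z}): φ is true.
For instance, at x:
  At x: r is true, Dia s -> (q -> s) is false, so r -> (Dia s -> (q -> s)) is false.
    At x: Dia s is true, q -> s is false, so Dia s -> (q -> s) is false.
      At x: Dia s requires s at some successor in {v, w}.
        s holds at v, so Dia s is true at x.
Satisfying worlds: {u, v, w, y, t}

5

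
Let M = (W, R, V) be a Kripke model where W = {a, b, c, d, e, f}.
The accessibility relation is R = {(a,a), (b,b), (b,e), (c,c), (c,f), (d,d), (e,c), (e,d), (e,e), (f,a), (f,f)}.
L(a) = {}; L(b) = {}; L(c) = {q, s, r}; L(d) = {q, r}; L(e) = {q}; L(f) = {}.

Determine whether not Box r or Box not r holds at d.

No

At d: not Box r is false, Box not r is false, so not Box r or Box not r is false.
  At d: Box r is true, so not Box r is false.
    At d: Box r requires r at every successor {d}.
      At d: r is true.
    So Box r is true at d.
  At d: Box not r requires not r at every successor {d}.
    not r fails at d, so Box not r is false at d.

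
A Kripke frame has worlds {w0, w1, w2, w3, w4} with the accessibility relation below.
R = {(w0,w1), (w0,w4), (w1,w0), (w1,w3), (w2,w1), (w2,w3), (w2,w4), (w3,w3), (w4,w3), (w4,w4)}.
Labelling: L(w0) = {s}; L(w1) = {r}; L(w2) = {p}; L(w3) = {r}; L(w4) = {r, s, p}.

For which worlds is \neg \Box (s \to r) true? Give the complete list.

Let φ = \neg \Box (s \to r). Evaluate φ at each world:
  w0 (successors {w1, w4}): φ is false.
  w1 (successors {w0, w3}): φ is true.
  w2 (successors {w1, w3, w4}): φ is false.
  w3 (successors {w3}): φ is false.
  w4 (successors {w3, w4}): φ is false.
For instance, at w4:
  At w4: \Box (s \to r) is true, so \neg \Box (s \to r) is false.
    At w4: \Box (s \to r) requires s \to r at every successor {w3, w4}.
      At w3: s \to r is true.
      At w4: s \to r is true.
    So \Box (s \to r) is true at w4.
Satisfying worlds: {w1}

w1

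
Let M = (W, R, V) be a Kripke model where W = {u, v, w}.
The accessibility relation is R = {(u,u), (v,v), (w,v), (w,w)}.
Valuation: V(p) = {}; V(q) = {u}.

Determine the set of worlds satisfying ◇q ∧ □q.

u

Recall that □ψ holds at a world iff ψ holds at every accessible world, and ◇ψ holds iff ψ holds at some accessible world.
Let φ = ◇q ∧ □q. Evaluate φ at each world:
  u (successors {u}): φ is true.
  v (successors {v}): φ is false.
  w (successors {v, w}): φ is false.
For instance, at v:
  At v: ◇q is false, □q is false, so ◇q ∧ □q is false.
    At v: ◇q requires q at some successor in {v}.
      At v: q is false.
    So ◇q is false at v.
    At v: □q requires q at every successor {v}.
      q fails at v, so □q is false at v.
Satisfying worlds: {u}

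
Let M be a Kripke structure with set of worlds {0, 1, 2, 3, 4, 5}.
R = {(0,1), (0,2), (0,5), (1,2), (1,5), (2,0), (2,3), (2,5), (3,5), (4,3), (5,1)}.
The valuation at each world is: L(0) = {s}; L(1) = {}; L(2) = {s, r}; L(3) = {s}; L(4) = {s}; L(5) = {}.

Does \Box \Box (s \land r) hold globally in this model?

Let φ = \Box \Box (s \land r). Evaluate φ at each world:
  0 (successors {1, 2, 5}): φ is false.
  1 (successors {2, 5}): φ is false.
  2 (successors {0, 3, 5}): φ is false.
  3 (successors {5}): φ is false.
  4 (successors {3}): φ is false.
  5 (successors {1}): φ is false.
Detail at 0 (counterexample):
  At 0: \Box \Box (s \land r) requires \Box (s \land r) at every successor {1, 2, 5}.
    \Box (s \land r) fails at 1, so \Box \Box (s \land r) is false at 0.
      At 1: \Box (s \land r) requires s \land r at every successor {2, 5}.
        s \land r fails at 5, so \Box (s \land r) is false at 1.

No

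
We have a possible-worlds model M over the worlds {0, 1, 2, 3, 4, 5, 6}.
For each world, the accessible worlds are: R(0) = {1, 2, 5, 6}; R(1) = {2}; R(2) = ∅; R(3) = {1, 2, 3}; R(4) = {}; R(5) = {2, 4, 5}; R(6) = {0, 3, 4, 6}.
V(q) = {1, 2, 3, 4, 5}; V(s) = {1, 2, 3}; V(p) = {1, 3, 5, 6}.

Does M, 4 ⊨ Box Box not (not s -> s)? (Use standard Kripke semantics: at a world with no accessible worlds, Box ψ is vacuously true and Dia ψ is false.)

At 4: no accessible worlds, so Box Box not (not s -> s) holds vacuously.

Yes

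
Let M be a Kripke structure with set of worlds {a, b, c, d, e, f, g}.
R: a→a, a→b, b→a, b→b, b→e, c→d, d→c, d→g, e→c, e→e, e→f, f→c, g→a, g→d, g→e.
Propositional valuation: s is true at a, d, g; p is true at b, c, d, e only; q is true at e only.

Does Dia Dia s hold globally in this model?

Yes

Let φ = Dia Dia s. Evaluate φ at each world:
  a (successors {a, b}): φ is true.
  b (successors {a, b, e}): φ is true.
  c (successors {d}): φ is true.
  d (successors {c, g}): φ is true.
  e (successors {c, e, f}): φ is true.
  f (successors {c}): φ is true.
  g (successors {a, d, e}): φ is true.
For instance, at c:
  At c: Dia Dia s requires Dia s at some successor in {d}.
    Dia s holds at d, so Dia Dia s is true at c.
      At d: Dia s requires s at some successor in {c, g}.
        s holds at g, so Dia s is true at d.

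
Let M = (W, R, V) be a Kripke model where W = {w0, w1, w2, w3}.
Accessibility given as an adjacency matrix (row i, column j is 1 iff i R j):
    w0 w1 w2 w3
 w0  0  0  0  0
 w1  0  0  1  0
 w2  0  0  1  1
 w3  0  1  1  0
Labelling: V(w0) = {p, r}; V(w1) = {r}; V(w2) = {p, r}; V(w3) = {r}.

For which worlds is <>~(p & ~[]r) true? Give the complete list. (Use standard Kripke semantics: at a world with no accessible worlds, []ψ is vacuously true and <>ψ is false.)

Let φ = <>~(p & ~[]r). Evaluate φ at each world:
  w0 (successors ∅): φ is false.
  w1 (successors {w2}): φ is true.
  w2 (successors {w2, w3}): φ is true.
  w3 (successors {w1, w2}): φ is true.
For instance, at w2:
  At w2: <>~(p & ~[]r) requires ~(p & ~[]r) at some successor in {w2, w3}.
    ~(p & ~[]r) holds at w2, so <>~(p & ~[]r) is true at w2.
      At w2: p & ~[]r is false, so ~(p & ~[]r) is true.
Satisfying worlds: {w1, w2, w3}

w1, w2, w3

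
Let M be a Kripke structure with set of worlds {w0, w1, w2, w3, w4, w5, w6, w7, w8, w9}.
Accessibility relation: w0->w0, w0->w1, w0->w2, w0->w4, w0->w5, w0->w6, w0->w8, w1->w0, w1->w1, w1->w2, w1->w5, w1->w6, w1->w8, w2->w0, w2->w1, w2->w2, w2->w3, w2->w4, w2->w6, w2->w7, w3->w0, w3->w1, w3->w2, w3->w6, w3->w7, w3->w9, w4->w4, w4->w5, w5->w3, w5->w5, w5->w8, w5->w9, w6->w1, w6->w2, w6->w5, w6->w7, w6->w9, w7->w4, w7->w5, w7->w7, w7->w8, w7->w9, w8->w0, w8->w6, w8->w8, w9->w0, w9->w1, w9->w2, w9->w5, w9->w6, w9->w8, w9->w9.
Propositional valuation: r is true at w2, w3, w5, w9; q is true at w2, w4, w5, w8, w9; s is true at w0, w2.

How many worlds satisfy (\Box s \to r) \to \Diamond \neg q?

9

Let φ = (\Box s \to r) \to \Diamond \neg q. Evaluate φ at each world:
  w0 (successors {w0, w1, w2, w4, w5, w6, w8}): φ is true.
  w1 (successors {w0, w1, w2, w5, w6, w8}): φ is true.
  w2 (successors {w0, w1, w2, w3, w4, w6, w7}): φ is true.
  w3 (successors {w0, w1, w2, w6, w7, w9}): φ is true.
  w4 (successors {w4, w5}): φ is false.
  w5 (successors {w3, w5, w8, w9}): φ is true.
  w6 (successors {w1, w2, w5, w7, w9}): φ is true.
  w7 (successors {w4, w5, w7, w8, w9}): φ is true.
  w8 (successors {w0, w6, w8}): φ is true.
  w9 (successors {w0, w1, w2, w5, w6, w8, w9}): φ is true.
For instance, at w8:
  At w8: \Box s \to r is true, \Diamond \neg q is true, so (\Box s \to r) \to \Diamond \neg q is true.
    At w8: \Box s is false, r is false, so \Box s \to r is true.
      At w8: \Box s requires s at every successor {w0, w6, w8}.
        s fails at w6, so \Box s is false at w8.
    At w8: \Diamond \neg q requires \neg q at some successor in {w0, w6, w8}.
      \neg q holds at w0, so \Diamond \neg q is true at w8.
Satisfying worlds: {w0, w1, w2, w3, w5, w6, w7, w8, w9}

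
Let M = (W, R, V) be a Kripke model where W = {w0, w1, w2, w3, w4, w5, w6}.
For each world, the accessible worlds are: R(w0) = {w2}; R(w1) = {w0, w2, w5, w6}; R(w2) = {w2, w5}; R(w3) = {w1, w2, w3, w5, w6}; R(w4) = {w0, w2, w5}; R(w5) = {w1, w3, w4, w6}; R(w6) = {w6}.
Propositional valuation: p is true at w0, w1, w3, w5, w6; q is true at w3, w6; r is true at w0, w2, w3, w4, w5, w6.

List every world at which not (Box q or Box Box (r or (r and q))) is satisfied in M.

w1, w2, w3, w4, w5

Let φ = not (Box q or Box Box (r or (r and q))). Evaluate φ at each world:
  w0 (successors {w2}): φ is false.
  w1 (successors {w0, w2, w5, w6}): φ is true.
  w2 (successors {w2, w5}): φ is true.
  w3 (successors {w1, w2, w3, w5, w6}): φ is true.
  w4 (successors {w0, w2, w5}): φ is true.
  w5 (successors {w1, w3, w4, w6}): φ is true.
  w6 (successors {w6}): φ is false.
For instance, at w5:
  At w5: Box q or Box Box (r or (r and q)) is false, so not (Box q or Box Box (r or (r and q))) is true.
    At w5: Box q is false, Box Box (r or (r and q)) is false, so Box q or Box Box (r or (r and q)) is false.
      At w5: Box q requires q at every successor {w1, w3, w4, w6}.
        q fails at w1, so Box q is false at w5.
      At w5: Box Box (r or (r and q)) requires Box (r or (r and q)) at every successor {w1, w3, w4, w6}.
        Box (r or (r and q)) fails at w3, so Box Box (r or (r and q)) is false at w5.
Satisfying worlds: {w1, w2, w3, w4, w5}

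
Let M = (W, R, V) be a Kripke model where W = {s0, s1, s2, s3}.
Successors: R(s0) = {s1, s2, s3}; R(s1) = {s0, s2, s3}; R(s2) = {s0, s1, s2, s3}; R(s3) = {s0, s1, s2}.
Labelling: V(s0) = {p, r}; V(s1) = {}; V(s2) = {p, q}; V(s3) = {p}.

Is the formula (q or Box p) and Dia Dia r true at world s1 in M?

At s1: q or Box p is true, Dia Dia r is true, so (q or Box p) and Dia Dia r is true.
  At s1: q is false, Box p is true, so q or Box p is true.
    At s1: Box p requires p at every successor {s0, s2, s3}.
      At s0: p is true.
      At s2: p is true.
      At s3: p is true.
    So Box p is true at s1.
  At s1: Dia Dia r requires Dia r at some successor in {s0, s2, s3}.
    Dia r holds at s2, so Dia Dia r is true at s1.
      At s2: Dia r requires r at some successor in {s0, s1, s2, s3}.
        r holds at s0, so Dia r is true at s2.

Yes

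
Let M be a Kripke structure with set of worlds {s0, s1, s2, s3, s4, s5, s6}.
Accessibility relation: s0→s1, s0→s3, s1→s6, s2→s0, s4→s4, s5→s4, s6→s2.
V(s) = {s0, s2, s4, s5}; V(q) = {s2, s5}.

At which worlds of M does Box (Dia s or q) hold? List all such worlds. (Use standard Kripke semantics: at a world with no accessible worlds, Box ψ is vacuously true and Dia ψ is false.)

s1, s3, s4, s5, s6

Let φ = Box (Dia s or q). Evaluate φ at each world:
  s0 (successors {s1, s3}): φ is false.
  s1 (successors {s6}): φ is true.
  s2 (successors {s0}): φ is false.
  s3 (successors ∅): φ is true.
  s4 (successors {s4}): φ is true.
  s5 (successors {s4}): φ is true.
  s6 (successors {s2}): φ is true.
For instance, at s1:
  At s1: Box (Dia s or q) requires Dia s or q at every successor {s6}.
      At s6: Dia s is true, q is false, so Dia s or q is true.
  So Box (Dia s or q) is true at s1.
Satisfying worlds: {s1, s3, s4, s5, s6}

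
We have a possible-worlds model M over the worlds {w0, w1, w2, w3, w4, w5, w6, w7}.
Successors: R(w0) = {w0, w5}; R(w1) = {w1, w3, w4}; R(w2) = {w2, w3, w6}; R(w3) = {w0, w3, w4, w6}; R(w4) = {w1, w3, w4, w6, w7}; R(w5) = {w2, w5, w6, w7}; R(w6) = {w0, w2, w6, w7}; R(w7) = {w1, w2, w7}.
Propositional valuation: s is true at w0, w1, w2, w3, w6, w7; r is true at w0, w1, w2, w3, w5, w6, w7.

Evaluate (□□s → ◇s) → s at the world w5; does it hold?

No

At w5: □□s → ◇s is true, s is false, so (□□s → ◇s) → s is false.
  At w5: □□s is false, ◇s is true, so □□s → ◇s is true.
    At w5: □□s requires □s at every successor {w2, w5, w6, w7}.
      □s fails at w5, so □□s is false at w5.
    At w5: ◇s requires s at some successor in {w2, w5, w6, w7}.
      s holds at w2, so ◇s is true at w5.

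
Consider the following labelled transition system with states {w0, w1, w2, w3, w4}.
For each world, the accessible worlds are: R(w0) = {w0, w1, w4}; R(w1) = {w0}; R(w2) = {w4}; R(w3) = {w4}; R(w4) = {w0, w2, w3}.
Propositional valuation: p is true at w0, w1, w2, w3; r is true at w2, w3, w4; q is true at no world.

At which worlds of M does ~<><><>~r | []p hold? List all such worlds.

Let φ = ~<><><>~r | []p. Evaluate φ at each world:
  w0 (successors {w0, w1, w4}): φ is false.
  w1 (successors {w0}): φ is true.
  w2 (successors {w4}): φ is false.
  w3 (successors {w4}): φ is false.
  w4 (successors {w0, w2, w3}): φ is true.
For instance, at w1:
  At w1: ~<><><>~r is false, []p is true, so ~<><><>~r | []p is true.
    At w1: <><><>~r is true, so ~<><><>~r is false.
      At w1: <><><>~r requires <><>~r at some successor in {w0}.
        <><>~r holds at w0, so <><><>~r is true at w1.
    At w1: []p requires p at every successor {w0}.
      At w0: p is true.
    So []p is true at w1.
Satisfying worlds: {w1, w4}

w1, w4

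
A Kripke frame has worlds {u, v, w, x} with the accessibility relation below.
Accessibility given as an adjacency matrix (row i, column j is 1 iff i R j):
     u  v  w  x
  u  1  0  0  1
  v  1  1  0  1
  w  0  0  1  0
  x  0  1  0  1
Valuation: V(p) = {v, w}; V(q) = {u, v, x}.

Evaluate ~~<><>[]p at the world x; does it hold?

No

At x: ~<><>[]p is true, so ~~<><>[]p is false.
  At x: <><>[]p is false, so ~<><>[]p is true.
    At x: <><>[]p requires <>[]p at some successor in {v, x}.
      At v: <>[]p is false.
      At x: <>[]p is false.
    So <><>[]p is false at x.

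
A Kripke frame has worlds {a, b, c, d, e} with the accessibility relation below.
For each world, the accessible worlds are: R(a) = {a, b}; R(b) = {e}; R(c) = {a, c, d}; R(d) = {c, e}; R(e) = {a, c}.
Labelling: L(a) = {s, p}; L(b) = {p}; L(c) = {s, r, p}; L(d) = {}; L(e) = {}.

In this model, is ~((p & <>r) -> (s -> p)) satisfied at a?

No

At a: (p & <>r) -> (s -> p) is true, so ~((p & <>r) -> (s -> p)) is false.
  At a: p & <>r is false, s -> p is true, so (p & <>r) -> (s -> p) is true.
    At a: p is true, <>r is false, so p & <>r is false.
      At a: <>r requires r at some successor in {a, b}.
        At a: r is false.
        At b: r is false.
      So <>r is false at a.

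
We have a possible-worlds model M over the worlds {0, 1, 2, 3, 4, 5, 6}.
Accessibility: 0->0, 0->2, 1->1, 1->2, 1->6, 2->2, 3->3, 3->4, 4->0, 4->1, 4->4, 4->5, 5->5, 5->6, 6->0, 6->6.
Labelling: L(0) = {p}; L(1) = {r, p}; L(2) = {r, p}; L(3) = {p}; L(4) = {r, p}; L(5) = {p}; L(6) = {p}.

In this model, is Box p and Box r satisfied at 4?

No

At 4: Box p is true, Box r is false, so Box p and Box r is false.
  At 4: Box p requires p at every successor {0, 1, 4, 5}.
    At 0: p is true.
    At 1: p is true.
    At 4: p is true.
    At 5: p is true.
  So Box p is true at 4.
  At 4: Box r requires r at every successor {0, 1, 4, 5}.
    r fails at 0, so Box r is false at 4.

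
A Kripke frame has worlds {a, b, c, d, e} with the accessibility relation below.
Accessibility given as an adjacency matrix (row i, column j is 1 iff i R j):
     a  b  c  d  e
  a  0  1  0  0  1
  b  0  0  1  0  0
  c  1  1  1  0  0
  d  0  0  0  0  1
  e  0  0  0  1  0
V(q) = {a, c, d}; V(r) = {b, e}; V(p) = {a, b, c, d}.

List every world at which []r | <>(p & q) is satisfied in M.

Recall that []ψ holds at a world iff ψ holds at every accessible world, and <>ψ holds iff ψ holds at some accessible world.
Let φ = []r | <>(p & q). Evaluate φ at each world:
  a (successors {b, e}): φ is true.
  b (successors {c}): φ is true.
  c (successors {a, b, c}): φ is true.
  d (successors {e}): φ is true.
  e (successors {d}): φ is true.
For instance, at e:
  At e: []r is false, <>(p & q) is true, so []r | <>(p & q) is true.
    At e: []r requires r at every successor {d}.
      r fails at d, so []r is false at e.
    At e: <>(p & q) requires p & q at some successor in {d}.
      p & q holds at d, so <>(p & q) is true at e.
Satisfying worlds: {a, b, c, d, e}

a, b, c, d, e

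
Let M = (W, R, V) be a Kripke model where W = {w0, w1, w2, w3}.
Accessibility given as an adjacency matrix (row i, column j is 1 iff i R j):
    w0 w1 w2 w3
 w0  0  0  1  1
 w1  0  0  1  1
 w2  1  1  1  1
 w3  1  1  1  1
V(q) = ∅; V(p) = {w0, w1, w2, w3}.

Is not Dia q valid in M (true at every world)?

Let φ = not Dia q. Evaluate φ at each world:
  w0 (successors {w2, w3}): φ is true.
  w1 (successors {w2, w3}): φ is true.
  w2 (successors {w0, w1, w2, w3}): φ is true.
  w3 (successors {w0, w1, w2, w3}): φ is true.
For instance, at w1:
  At w1: Dia q is false, so not Dia q is true.
    At w1: Dia q requires q at some successor in {w2, w3}.
      At w2: q is false.
      At w3: q is false.
    So Dia q is false at w1.

Yes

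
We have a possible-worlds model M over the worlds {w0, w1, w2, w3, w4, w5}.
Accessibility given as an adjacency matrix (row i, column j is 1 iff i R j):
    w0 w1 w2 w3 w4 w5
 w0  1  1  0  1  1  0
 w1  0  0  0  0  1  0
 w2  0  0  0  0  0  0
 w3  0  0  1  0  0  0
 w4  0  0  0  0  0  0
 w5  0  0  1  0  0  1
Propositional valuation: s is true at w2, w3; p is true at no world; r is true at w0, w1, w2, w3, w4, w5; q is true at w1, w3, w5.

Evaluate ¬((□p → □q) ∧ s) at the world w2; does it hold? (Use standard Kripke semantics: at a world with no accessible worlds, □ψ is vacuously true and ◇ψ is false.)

No

At w2: (□p → □q) ∧ s is true, so ¬((□p → □q) ∧ s) is false.
  At w2: □p → □q is true, s is true, so (□p → □q) ∧ s is true.
    At w2: □p is true, □q is true, so □p → □q is true.
      At w2: no accessible worlds, so □p holds vacuously.
      At w2: no accessible worlds, so □q holds vacuously.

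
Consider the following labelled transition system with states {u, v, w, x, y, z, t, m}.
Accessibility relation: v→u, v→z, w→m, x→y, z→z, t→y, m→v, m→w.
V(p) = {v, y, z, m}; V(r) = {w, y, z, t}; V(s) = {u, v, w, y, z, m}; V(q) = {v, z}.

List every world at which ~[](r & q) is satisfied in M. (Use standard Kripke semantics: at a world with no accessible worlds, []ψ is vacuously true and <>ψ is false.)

Recall that []ψ holds at a world iff ψ holds at every accessible world, and <>ψ holds iff ψ holds at some accessible world.
Let φ = ~[](r & q). Evaluate φ at each world:
  u (successors ∅): φ is false.
  v (successors {u, z}): φ is true.
  w (successors {m}): φ is true.
  x (successors {y}): φ is true.
  y (successors ∅): φ is false.
  z (successors {z}): φ is false.
  t (successors {y}): φ is true.
  m (successors {v, w}): φ is true.
For instance, at x:
  At x: [](r & q) is false, so ~[](r & q) is true.
    At x: [](r & q) requires r & q at every successor {y}.
      r & q fails at y, so [](r & q) is false at x.
Satisfying worlds: {v, w, x, t, m}

v, w, x, t, m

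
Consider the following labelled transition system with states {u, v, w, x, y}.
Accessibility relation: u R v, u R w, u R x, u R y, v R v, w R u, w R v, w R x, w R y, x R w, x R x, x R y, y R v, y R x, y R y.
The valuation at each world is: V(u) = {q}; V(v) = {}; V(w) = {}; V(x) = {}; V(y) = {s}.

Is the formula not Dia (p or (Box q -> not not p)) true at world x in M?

Recall that Box ψ holds at a world iff ψ holds at every accessible world, and Dia ψ holds iff ψ holds at some accessible world.
At x: Dia (p or (Box q -> not not p)) is true, so not Dia (p or (Box q -> not not p)) is false.
  At x: Dia (p or (Box q -> not not p)) requires p or (Box q -> not not p) at some successor in {w, x, y}.
    p or (Box q -> not not p) holds at w, so Dia (p or (Box q -> not not p)) is true at x.
      At w: p is false, Box q -> not not p is true, so p or (Box q -> not not p) is true.

No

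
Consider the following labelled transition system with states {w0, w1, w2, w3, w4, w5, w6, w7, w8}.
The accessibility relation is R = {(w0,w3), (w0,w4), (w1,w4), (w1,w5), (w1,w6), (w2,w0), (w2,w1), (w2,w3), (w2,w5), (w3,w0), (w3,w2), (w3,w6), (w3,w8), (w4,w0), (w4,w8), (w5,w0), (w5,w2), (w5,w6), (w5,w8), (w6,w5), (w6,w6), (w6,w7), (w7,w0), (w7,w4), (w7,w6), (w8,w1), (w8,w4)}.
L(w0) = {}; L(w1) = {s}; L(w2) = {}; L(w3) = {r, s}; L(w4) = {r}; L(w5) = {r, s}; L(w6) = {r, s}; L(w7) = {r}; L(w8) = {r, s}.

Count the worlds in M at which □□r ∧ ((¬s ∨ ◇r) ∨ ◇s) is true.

Let φ = □□r ∧ ((¬s ∨ ◇r) ∨ ◇s). Evaluate φ at each world:
  w0 (successors {w3, w4}): φ is false.
  w1 (successors {w4, w5, w6}): φ is false.
  w2 (successors {w0, w1, w3, w5}): φ is false.
  w3 (successors {w0, w2, w6, w8}): φ is false.
  w4 (successors {w0, w8}): φ is false.
  w5 (successors {w0, w2, w6, w8}): φ is false.
  w6 (successors {w5, w6, w7}): φ is false.
  w7 (successors {w0, w4, w6}): φ is false.
  w8 (successors {w1, w4}): φ is false.
For instance, at w4:
  At w4: □□r is false, (¬s ∨ ◇r) ∨ ◇s is true, so □□r ∧ ((¬s ∨ ◇r) ∨ ◇s) is false.
    At w4: □□r requires □r at every successor {w0, w8}.
      □r fails at w8, so □□r is false at w4.
    At w4: ¬s ∨ ◇r is true, ◇s is true, so (¬s ∨ ◇r) ∨ ◇s is true.
      At w4: ¬s is true, ◇r is true, so ¬s ∨ ◇r is true.
      At w4: ◇s requires s at some successor in {w0, w8}.
        s holds at w8, so ◇s is true at w4.
Satisfying worlds: none.

0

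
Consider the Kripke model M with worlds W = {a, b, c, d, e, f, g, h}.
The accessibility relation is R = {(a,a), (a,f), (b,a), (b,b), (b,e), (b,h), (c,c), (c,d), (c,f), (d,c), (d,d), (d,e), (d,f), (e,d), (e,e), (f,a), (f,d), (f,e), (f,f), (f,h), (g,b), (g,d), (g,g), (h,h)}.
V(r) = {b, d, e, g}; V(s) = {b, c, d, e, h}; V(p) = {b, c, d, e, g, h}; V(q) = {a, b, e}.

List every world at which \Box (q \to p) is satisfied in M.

c, d, e, g, h

Let φ = \Box (q \to p). Evaluate φ at each world:
  a (successors {a, f}): φ is false.
  b (successors {a, b, e, h}): φ is false.
  c (successors {c, d, f}): φ is true.
  d (successors {c, d, e, f}): φ is true.
  e (successors {d, e}): φ is true.
  f (successors {a, d, e, f, h}): φ is false.
  g (successors {b, d, g}): φ is true.
  h (successors {h}): φ is true.
For instance, at c:
  At c: \Box (q \to p) requires q \to p at every successor {c, d, f}.
    At c: q \to p is true.
    At d: q \to p is true.
    At f: q \to p is true.
  So \Box (q \to p) is true at c.
Satisfying worlds: {c, d, e, g, h}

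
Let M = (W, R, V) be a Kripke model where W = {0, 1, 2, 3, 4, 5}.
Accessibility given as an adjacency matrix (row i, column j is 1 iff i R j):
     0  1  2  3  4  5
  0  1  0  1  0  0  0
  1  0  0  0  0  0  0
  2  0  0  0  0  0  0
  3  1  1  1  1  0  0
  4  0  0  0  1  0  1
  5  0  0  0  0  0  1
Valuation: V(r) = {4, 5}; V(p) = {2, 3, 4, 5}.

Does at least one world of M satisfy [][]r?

Yes

Recall that []ψ holds at a world iff ψ holds at every accessible world, and <>ψ holds iff ψ holds at some accessible world.
Let φ = [][]r. Evaluate φ at each world:
  0 (successors {0, 2}): φ is false.
  1 (successors ∅): φ is true.
  2 (successors ∅): φ is true.
  3 (successors {0, 1, 2, 3}): φ is false.
  4 (successors {3, 5}): φ is false.
  5 (successors {5}): φ is true.
Detail at 1 (witness):
  At 1: no accessible worlds, so [][]r holds vacuously.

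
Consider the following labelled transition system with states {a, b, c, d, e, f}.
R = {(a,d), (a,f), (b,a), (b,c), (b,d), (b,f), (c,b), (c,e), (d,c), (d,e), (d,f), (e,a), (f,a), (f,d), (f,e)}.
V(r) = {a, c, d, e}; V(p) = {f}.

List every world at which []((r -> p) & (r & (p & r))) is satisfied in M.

none

Let φ = []((r -> p) & (r & (p & r))). Evaluate φ at each world:
  a (successors {d, f}): φ is false.
  b (successors {a, c, d, f}): φ is false.
  c (successors {b, e}): φ is false.
  d (successors {c, e, f}): φ is false.
  e (successors {a}): φ is false.
  f (successors {a, d, e}): φ is false.
For instance, at e:
  At e: []((r -> p) & (r & (p & r))) requires (r -> p) & (r & (p & r)) at every successor {a}.
    (r -> p) & (r & (p & r)) fails at a, so []((r -> p) & (r & (p & r))) is false at e.
Satisfying worlds: none.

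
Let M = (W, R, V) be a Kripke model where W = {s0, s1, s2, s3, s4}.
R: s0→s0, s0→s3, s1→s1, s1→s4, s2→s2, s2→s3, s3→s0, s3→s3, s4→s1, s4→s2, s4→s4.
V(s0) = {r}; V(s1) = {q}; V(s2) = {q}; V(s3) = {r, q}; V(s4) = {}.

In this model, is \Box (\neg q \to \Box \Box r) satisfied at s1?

No

At s1: \Box (\neg q \to \Box \Box r) requires \neg q \to \Box \Box r at every successor {s1, s4}.
  \neg q \to \Box \Box r fails at s4, so \Box (\neg q \to \Box \Box r) is false at s1.
    At s4: \neg q is true, \Box \Box r is false, so \neg q \to \Box \Box r is false.
      At s4: \Box \Box r requires \Box r at every successor {s1, s2, s4}.
        \Box r fails at s1, so \Box \Box r is false at s4.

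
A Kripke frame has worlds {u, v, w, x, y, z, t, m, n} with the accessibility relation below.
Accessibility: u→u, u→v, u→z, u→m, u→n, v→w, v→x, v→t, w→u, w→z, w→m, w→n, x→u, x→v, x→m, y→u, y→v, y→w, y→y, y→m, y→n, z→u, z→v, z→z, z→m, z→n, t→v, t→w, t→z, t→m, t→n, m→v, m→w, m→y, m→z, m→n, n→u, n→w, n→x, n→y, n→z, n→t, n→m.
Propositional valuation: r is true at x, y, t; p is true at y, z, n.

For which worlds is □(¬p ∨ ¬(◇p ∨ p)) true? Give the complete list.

Let φ = □(¬p ∨ ¬(◇p ∨ p)). Evaluate φ at each world:
  u (successors {u, v, z, m, n}): φ is false.
  v (successors {w, x, t}): φ is true.
  w (successors {u, z, m, n}): φ is false.
  x (successors {u, v, m}): φ is true.
  y (successors {u, v, w, y, m, n}): φ is false.
  z (successors {u, v, z, m, n}): φ is false.
  t (successors {v, w, z, m, n}): φ is false.
  m (successors {v, w, y, z, n}): φ is false.
  n (successors {u, w, x, y, z, t, m}): φ is false.
For instance, at t:
  At t: □(¬p ∨ ¬(◇p ∨ p)) requires ¬p ∨ ¬(◇p ∨ p) at every successor {v, w, z, m, n}.
    ¬p ∨ ¬(◇p ∨ p) fails at z, so □(¬p ∨ ¬(◇p ∨ p)) is false at t.
      At z: ¬p is false, ¬(◇p ∨ p) is false, so ¬p ∨ ¬(◇p ∨ p) is false.
Satisfying worlds: {v, x}

v, x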